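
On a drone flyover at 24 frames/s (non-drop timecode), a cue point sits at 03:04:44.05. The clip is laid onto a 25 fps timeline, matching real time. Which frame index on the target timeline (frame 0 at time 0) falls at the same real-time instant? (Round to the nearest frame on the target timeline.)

Source frame index: (3×3600 + 4×60 + 44) × 24 + 5 = 266021.
Real time: 266021 / (24) = 266021/24 s.
Target frame: (266021/24) × (25) = 6650525/24 ≈ 277105.208 → 277105.

frame 277105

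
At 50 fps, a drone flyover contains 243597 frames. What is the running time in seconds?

Running time = 243597 / (50) = 4871.94 s.

4871.94 seconds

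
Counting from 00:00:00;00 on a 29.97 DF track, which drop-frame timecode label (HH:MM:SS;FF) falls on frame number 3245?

Each 10-minute DF block holds 10 × 60 × 30 − 9 × 2 = 17982 frames. 3245 ÷ 17982 → 0 full blocks, remainder 3245.
Within the partial block the first minute is 1800 frames and each further minute 1798, so 1 further minute boundary passed. Total skipped labels = 18 × 0 + 2 × 1 = 2.
Non-drop label index = 3245 + 2 = 3247; at 30 labels/s that is 00:01:48:07, i.e. DF 00:01:48;07.

00:01:48;07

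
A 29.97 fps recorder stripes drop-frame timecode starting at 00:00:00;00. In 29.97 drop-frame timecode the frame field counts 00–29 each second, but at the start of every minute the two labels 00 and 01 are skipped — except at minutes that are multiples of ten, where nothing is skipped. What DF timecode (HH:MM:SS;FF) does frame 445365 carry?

04:07:40;11

Each 10-minute DF block holds 10 × 60 × 30 − 9 × 2 = 17982 frames. 445365 ÷ 17982 → 24 full blocks, remainder 13797.
Within the partial block the first minute is 1800 frames and each further minute 1798, so 7 further minute boundaries passed. Total skipped labels = 18 × 24 + 2 × 7 = 446.
Non-drop label index = 445365 + 446 = 445811; at 30 labels/s that is 04:07:40:11, i.e. DF 04:07:40;11.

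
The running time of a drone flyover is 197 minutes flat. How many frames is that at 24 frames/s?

283680 frames

197 min = 11820 s.
Frames = 11820 × 24 = 283680.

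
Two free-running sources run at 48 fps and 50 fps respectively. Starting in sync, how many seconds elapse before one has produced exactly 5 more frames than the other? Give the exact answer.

The gap grows by |50 − 48| = 2 frames per second.
Time for a 5-frame gap: 5 ÷ (2) = 2.5 s.

2.5 seconds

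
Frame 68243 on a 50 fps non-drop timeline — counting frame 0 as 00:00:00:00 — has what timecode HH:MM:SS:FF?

00:22:44:43

68243 ÷ 50 = 1364 full seconds, remainder 43 frames.
1364 s = 0 h 22 min 44 s.
Timecode: 00:22:44:43.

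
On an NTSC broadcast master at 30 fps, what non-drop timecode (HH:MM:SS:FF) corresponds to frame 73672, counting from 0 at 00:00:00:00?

73672 ÷ 30 = 2455 full seconds, remainder 22 frames.
2455 s = 0 h 40 min 55 s.
Timecode: 00:40:55:22.

00:40:55:22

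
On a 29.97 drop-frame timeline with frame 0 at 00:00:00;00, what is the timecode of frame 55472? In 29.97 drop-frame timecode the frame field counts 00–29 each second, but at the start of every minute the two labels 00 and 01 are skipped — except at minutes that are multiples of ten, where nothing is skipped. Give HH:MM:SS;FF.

Each 10-minute DF block holds 10 × 60 × 30 − 9 × 2 = 17982 frames. 55472 ÷ 17982 → 3 full blocks, remainder 1526.
Within the partial block the first minute is 1800 frames and each further minute 1798, so 0 further minute boundaries passed. Total skipped labels = 18 × 3 + 2 × 0 = 54.
Non-drop label index = 55472 + 54 = 55526; at 30 labels/s that is 00:30:50:26, i.e. DF 00:30:50;26.

00:30:50;26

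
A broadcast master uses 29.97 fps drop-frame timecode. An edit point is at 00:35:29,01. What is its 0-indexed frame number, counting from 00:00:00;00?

As if non-drop at 30 labels/s: (0 × 3600 + 35 × 60 + 29) × 30 + 1 = 63871.
Minute boundaries passed: 35; those not divisible by 10: 35 − 3 = 32; dropped labels = 2 × 32 = 64.
Actual frame index = 63871 − 64 = 63807.

63807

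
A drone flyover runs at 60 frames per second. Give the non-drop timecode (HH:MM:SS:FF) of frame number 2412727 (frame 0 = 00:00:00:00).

11:10:12:07

2412727 ÷ 60 = 40212 full seconds, remainder 7 frames.
40212 s = 11 h 10 min 12 s.
Timecode: 11:10:12:07.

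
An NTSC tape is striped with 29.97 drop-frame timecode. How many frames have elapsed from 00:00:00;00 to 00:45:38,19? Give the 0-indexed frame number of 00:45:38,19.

Complete 10-minute blocks: 4, each 17982 frames → 71928.
Remaining 5 whole minutes in the current block: 1800 + 4 × 1798 = 8992 frames.
Within the current minute: 38 × 30 + 19 − 2 = 1157 (labels ;00/;01 skipped at this minute). Total = 71928 + 8992 + 1157 = 82077.

82077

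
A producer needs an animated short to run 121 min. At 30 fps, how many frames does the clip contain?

121 min = 7260 s.
Frames = 7260 × 30 = 217800.

217800 frames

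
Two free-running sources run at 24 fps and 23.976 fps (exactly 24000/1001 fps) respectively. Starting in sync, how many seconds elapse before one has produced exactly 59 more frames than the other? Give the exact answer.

59059/24 seconds

The gap grows by |24000/1001 − 24| = 24/1001 frames per second.
Time for a 59-frame gap: 59 ÷ (24/1001) = 59059/24 s.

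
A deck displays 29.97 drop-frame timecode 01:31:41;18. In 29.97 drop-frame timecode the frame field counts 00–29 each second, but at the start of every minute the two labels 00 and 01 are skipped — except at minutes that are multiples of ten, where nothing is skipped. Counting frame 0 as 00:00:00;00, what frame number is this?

164884

As if non-drop at 30 labels/s: (1 × 3600 + 31 × 60 + 41) × 30 + 18 = 165048.
Minute boundaries passed: 91; those not divisible by 10: 91 − 9 = 82; dropped labels = 2 × 82 = 164.
Actual frame index = 165048 − 164 = 164884.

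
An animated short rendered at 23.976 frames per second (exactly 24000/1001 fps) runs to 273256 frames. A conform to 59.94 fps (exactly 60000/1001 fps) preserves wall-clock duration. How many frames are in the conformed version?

Target frames = source frames × (target rate / source rate) = 273256 × (60000/1001)/(24000/1001) = 273256 × 5/2 = 683140.

683140 frames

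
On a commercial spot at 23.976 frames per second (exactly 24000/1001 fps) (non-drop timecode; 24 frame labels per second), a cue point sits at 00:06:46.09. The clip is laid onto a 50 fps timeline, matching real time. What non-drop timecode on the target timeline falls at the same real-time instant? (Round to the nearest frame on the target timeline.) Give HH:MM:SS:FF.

00:06:46:39

Source frame index: (0×3600 + 6×60 + 46) × 24 + 9 = 9753.
Real time: 9753 / (24000/1001) = 3254251/8000 s.
Target frame: (3254251/8000) × (50) = 3254251/160 ≈ 20339.069 → 20339.
At 50 labels/s: frame 20339 → 00:06:46:39.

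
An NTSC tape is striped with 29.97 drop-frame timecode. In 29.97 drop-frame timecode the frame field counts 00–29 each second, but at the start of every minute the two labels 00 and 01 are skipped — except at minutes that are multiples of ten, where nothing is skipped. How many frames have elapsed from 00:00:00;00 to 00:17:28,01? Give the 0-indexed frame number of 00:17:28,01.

Complete 10-minute blocks: 1, each 17982 frames → 17982.
Remaining 7 whole minutes in the current block: 1800 + 6 × 1798 = 12588 frames.
Within the current minute: 28 × 30 + 1 − 2 = 839 (labels ;00/;01 skipped at this minute). Total = 17982 + 12588 + 839 = 31409.

31409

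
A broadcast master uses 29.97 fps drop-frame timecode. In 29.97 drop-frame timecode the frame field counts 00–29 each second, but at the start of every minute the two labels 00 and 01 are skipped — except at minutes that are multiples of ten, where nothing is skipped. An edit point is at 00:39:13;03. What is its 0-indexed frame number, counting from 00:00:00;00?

As if non-drop at 30 labels/s: (0 × 3600 + 39 × 60 + 13) × 30 + 3 = 70593.
Minute boundaries passed: 39; those not divisible by 10: 39 − 3 = 36; dropped labels = 2 × 36 = 72.
Actual frame index = 70593 − 72 = 70521.

70521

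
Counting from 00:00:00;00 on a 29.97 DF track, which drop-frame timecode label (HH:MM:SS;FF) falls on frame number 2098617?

Each 10-minute DF block holds 10 × 60 × 30 − 9 × 2 = 17982 frames. 2098617 ÷ 17982 → 116 full blocks, remainder 12705.
Within the partial block the first minute is 1800 frames and each further minute 1798, so 7 further minute boundaries passed. Total skipped labels = 18 × 116 + 2 × 7 = 2102.
Non-drop label index = 2098617 + 2102 = 2100719; at 30 labels/s that is 19:27:03:29, i.e. DF 19:27:03;29.

19:27:03;29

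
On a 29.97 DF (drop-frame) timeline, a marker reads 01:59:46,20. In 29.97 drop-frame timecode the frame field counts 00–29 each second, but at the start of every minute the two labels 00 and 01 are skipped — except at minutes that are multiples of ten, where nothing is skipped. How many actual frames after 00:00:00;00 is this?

Complete 10-minute blocks: 11, each 17982 frames → 197802.
Remaining 9 whole minutes in the current block: 1800 + 8 × 1798 = 16184 frames.
Within the current minute: 46 × 30 + 20 − 2 = 1398 (labels ;00/;01 skipped at this minute). Total = 197802 + 16184 + 1398 = 215384.

215384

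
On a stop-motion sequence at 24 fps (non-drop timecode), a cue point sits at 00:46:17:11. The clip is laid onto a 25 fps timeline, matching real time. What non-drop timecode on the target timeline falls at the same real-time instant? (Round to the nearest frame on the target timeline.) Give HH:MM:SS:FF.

Source frame index: (0×3600 + 46×60 + 17) × 24 + 11 = 66659.
Real time: 66659 / (24) = 66659/24 s.
Target frame: (66659/24) × (25) = 1666475/24 ≈ 69436.458 → 69436.
At 25 labels/s: frame 69436 → 00:46:17:11.

00:46:17:11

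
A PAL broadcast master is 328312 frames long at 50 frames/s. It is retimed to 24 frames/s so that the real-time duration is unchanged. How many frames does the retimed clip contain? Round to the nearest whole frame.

Frames at target rate = 328312 × (24) / (50) = 3939744/25 ≈ 157589.760.
Nearest whole frame: 157590.

157590 frames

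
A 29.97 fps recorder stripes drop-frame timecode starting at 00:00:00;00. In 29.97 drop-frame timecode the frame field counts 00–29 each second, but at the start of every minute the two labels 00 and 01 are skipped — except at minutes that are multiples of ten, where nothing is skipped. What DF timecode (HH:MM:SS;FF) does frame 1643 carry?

Ten DF minutes hold 17982 frames, so frame 1643 lies in block 0 (frames 0–17981) with 1643 frames into that block.
The block's first minute is 1800 frames and the rest 1798 each; 1643 frames reaches minute 0, so 0 × 18 + 0 × 2 = 0 labels have been skipped so far.
Adding those back, label number 1643 + 0 = 1643 at 30 labels/s is 54 s + 23 f = 0 h 0 min 54 s frame 23, i.e. 00:00:54;23.

00:00:54;23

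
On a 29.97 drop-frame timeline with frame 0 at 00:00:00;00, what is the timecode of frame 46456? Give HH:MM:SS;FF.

00:25:50;02

Each 10-minute DF block holds 10 × 60 × 30 − 9 × 2 = 17982 frames. 46456 ÷ 17982 → 2 full blocks, remainder 10492.
Within the partial block the first minute is 1800 frames and each further minute 1798, so 5 further minute boundaries passed. Total skipped labels = 18 × 2 + 2 × 5 = 46.
Non-drop label index = 46456 + 46 = 46502; at 30 labels/s that is 00:25:50:02, i.e. DF 00:25:50;02.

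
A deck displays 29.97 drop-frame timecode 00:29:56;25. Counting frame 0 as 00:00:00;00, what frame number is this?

53851

As if non-drop at 30 labels/s: (0 × 3600 + 29 × 60 + 56) × 30 + 25 = 53905.
Minute boundaries passed: 29; those not divisible by 10: 29 − 2 = 27; dropped labels = 2 × 27 = 54.
Actual frame index = 53905 − 54 = 53851.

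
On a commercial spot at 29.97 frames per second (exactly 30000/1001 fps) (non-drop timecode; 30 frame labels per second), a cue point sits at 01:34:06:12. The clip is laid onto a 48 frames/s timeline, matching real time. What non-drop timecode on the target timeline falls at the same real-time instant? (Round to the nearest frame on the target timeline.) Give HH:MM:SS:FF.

Source frame index: (1×3600 + 34×60 + 6) × 30 + 12 = 169392.
Real time: 169392 / (30000/1001) = 3532529/625 s.
Target frame: (3532529/625) × (48) = 169561392/625 ≈ 271298.227 → 271298.
At 48 labels/s: frame 271298 → 01:34:12:02.

01:34:12:02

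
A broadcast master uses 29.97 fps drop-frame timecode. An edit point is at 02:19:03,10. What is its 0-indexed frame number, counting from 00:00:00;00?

250048

Complete 10-minute blocks: 13, each 17982 frames → 233766.
Remaining 9 whole minutes in the current block: 1800 + 8 × 1798 = 16184 frames.
Within the current minute: 3 × 30 + 10 − 2 = 98 (labels ;00/;01 skipped at this minute). Total = 233766 + 16184 + 98 = 250048.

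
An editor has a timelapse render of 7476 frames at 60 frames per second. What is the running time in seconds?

124.6 seconds

Running time = 7476 / (60) = 124.6 s.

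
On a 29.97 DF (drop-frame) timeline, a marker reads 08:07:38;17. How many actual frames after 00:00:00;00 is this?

876879

Complete 10-minute blocks: 48, each 17982 frames → 863136.
Remaining 7 whole minutes in the current block: 1800 + 6 × 1798 = 12588 frames.
Within the current minute: 38 × 30 + 17 − 2 = 1155 (labels ;00/;01 skipped at this minute). Total = 863136 + 12588 + 1155 = 876879.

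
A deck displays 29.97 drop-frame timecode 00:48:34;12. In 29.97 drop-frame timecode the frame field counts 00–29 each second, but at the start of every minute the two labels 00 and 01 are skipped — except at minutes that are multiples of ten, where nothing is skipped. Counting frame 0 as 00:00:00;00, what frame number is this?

Complete 10-minute blocks: 4, each 17982 frames → 71928.
Remaining 8 whole minutes in the current block: 1800 + 7 × 1798 = 14386 frames.
Within the current minute: 34 × 30 + 12 − 2 = 1030 (labels ;00/;01 skipped at this minute). Total = 71928 + 14386 + 1030 = 87344.

87344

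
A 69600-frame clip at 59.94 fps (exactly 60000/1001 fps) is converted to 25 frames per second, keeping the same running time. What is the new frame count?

29029 frames

Target frames = source frames × (target rate / source rate) = 69600 × (25)/(60000/1001) = 69600 × 1001/2400 = 29029.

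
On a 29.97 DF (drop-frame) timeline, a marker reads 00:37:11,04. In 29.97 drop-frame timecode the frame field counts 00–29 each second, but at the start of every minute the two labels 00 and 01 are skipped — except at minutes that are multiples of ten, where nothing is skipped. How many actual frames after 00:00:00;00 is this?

66866

As if non-drop at 30 labels/s: (0 × 3600 + 37 × 60 + 11) × 30 + 4 = 66934.
Minute boundaries passed: 37; those not divisible by 10: 37 − 3 = 34; dropped labels = 2 × 34 = 68.
Actual frame index = 66934 − 68 = 66866.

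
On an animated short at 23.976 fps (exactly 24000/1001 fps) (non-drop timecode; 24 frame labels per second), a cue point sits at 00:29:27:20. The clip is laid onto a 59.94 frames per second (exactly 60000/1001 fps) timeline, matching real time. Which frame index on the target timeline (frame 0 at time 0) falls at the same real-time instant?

Source frame index: (0×3600 + 29×60 + 27) × 24 + 20 = 42428.
Real time: 42428 / (24000/1001) = 10617607/6000 s.
Target frame: (10617607/6000) × (60000/1001) = 106070.

frame 106070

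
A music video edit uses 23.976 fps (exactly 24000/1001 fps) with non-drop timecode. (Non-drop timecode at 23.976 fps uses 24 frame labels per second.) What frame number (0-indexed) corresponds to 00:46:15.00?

frame 66600

Total seconds to the label: (0 × 3600 + 46 × 60 + 15) = 2775.
Frame index = 2775 × 24 + 0 = 66600.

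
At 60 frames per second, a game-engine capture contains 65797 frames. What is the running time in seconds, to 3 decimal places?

Running time = 65797 × 1/60 = 65797/60 s ≈ 1096.617 s.

1096.617 seconds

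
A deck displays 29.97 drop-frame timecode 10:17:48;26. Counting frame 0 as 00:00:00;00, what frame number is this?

1110954

Complete 10-minute blocks: 61, each 17982 frames → 1096902.
Remaining 7 whole minutes in the current block: 1800 + 6 × 1798 = 12588 frames.
Within the current minute: 48 × 30 + 26 − 2 = 1464 (labels ;00/;01 skipped at this minute). Total = 1096902 + 12588 + 1464 = 1110954.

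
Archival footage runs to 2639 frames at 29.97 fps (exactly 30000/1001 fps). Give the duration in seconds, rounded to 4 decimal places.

88.0546 seconds

Running time = 2639 × 1001/30000 = 2641639/30000 s ≈ 88.0546 s.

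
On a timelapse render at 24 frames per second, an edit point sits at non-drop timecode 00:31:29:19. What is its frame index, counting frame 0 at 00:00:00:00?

frame 45355

Total seconds to the label: (0 × 3600 + 31 × 60 + 29) = 1889.
Frame index = 1889 × 24 + 19 = 45355.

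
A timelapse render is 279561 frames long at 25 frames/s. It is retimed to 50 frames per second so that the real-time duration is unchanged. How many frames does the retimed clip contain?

Frames at target rate = 279561 × (50) / (25) = 559122.

559122 frames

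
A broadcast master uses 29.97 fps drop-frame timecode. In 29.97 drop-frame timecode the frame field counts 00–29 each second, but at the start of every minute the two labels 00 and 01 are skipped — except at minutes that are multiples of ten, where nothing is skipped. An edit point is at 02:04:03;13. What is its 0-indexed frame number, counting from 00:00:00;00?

As if non-drop at 30 labels/s: (2 × 3600 + 4 × 60 + 3) × 30 + 13 = 223303.
Minute boundaries passed: 124; those not divisible by 10: 124 − 12 = 112; dropped labels = 2 × 112 = 224.
Actual frame index = 223303 − 224 = 223079.

223079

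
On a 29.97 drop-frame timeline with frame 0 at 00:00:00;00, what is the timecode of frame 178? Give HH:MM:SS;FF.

00:00:05;28

Ten DF minutes hold 17982 frames, so frame 178 lies in block 0 (frames 0–17981) with 178 frames into that block.
The block's first minute is 1800 frames and the rest 1798 each; 178 frames reaches minute 0, so 0 × 18 + 0 × 2 = 0 labels have been skipped so far.
Adding those back, label number 178 + 0 = 178 at 30 labels/s is 5 s + 28 f = 0 h 0 min 5 s frame 28, i.e. 00:00:05;28.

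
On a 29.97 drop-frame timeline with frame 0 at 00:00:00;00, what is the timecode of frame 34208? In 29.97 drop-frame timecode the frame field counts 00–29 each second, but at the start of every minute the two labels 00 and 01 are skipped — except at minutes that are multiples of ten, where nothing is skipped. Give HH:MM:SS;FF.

Ten DF minutes hold 17982 frames, so frame 34208 lies in block 1 (frames 17982–35963) with 16226 frames into that block.
The block's first minute is 1800 frames and the rest 1798 each; 16226 frames reaches minute 9, so 1 × 18 + 9 × 2 = 36 labels have been skipped so far.
Adding those back, label number 34208 + 36 = 34244 at 30 labels/s is 1141 s + 14 f = 0 h 19 min 1 s frame 14, i.e. 00:19:01;14.

00:19:01;14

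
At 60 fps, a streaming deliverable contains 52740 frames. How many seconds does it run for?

879 seconds

Running time = 52740 / (60) = 879 s.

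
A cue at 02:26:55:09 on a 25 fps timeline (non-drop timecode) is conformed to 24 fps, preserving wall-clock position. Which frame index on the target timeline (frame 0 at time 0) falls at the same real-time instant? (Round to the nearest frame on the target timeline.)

frame 211569

Source frame index: (2×3600 + 26×60 + 55) × 25 + 9 = 220384.
Real time: 220384 / (25) = 220384/25 s.
Target frame: (220384/25) × (24) = 5289216/25 ≈ 211568.640 → 211569.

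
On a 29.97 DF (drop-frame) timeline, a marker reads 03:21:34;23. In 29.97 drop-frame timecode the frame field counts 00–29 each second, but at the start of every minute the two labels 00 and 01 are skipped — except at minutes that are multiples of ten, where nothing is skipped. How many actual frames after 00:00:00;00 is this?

362481

Complete 10-minute blocks: 20, each 17982 frames → 359640.
Remaining 1 whole minute in the current block: 1800 + 0 × 1798 = 1800 frames.
Within the current minute: 34 × 30 + 23 − 2 = 1041 (labels ;00/;01 skipped at this minute). Total = 359640 + 1800 + 1041 = 362481.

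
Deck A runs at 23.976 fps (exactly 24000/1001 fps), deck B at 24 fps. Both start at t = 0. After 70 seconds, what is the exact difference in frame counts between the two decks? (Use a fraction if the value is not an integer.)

240/143 frames

A emits 24000/1001 × 70 = 240000/143 frames; B emits 24 × 70 = 1680.
Difference = 240/143 frames (≈ 1.6783); B is ahead of A.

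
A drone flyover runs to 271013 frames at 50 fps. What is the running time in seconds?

5420.26 seconds

Running time = 271013 / (50) = 5420.26 s.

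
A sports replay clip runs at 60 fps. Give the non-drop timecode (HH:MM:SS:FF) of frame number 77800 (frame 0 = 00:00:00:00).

00:21:36:40

77800 ÷ 60 = 1296 full seconds, remainder 40 frames.
1296 s = 0 h 21 min 36 s.
Timecode: 00:21:36:40.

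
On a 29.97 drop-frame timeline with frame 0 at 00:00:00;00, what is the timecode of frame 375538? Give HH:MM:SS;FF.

Ten DF minutes hold 17982 frames, so frame 375538 lies in block 20 (frames 359640–377621) with 15898 frames into that block.
The block's first minute is 1800 frames and the rest 1798 each; 15898 frames reaches minute 8, so 20 × 18 + 8 × 2 = 376 labels have been skipped so far.
Adding those back, label number 375538 + 376 = 375914 at 30 labels/s is 12530 s + 14 f = 3 h 28 min 50 s frame 14, i.e. 03:28:50;14.

03:28:50;14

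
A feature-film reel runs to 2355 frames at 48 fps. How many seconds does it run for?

Running time = 2355 / (48) = 49.0625 s.

49.0625 seconds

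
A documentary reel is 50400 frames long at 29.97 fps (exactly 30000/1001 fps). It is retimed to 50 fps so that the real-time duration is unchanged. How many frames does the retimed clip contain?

Target frames = source frames × (target rate / source rate) = 50400 × (50)/(30000/1001) = 50400 × 1001/600 = 84084.

84084 frames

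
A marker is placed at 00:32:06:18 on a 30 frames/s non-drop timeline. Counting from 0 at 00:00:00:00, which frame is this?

frame 57798

Total seconds to the label: (0 × 3600 + 32 × 60 + 6) = 1926.
Frame index = 1926 × 30 + 18 = 57798.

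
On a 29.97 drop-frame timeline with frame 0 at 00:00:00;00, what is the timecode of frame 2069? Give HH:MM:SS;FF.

00:01:09;01

Each 10-minute DF block holds 10 × 60 × 30 − 9 × 2 = 17982 frames. 2069 ÷ 17982 → 0 full blocks, remainder 2069.
Within the partial block the first minute is 1800 frames and each further minute 1798, so 1 further minute boundary passed. Total skipped labels = 18 × 0 + 2 × 1 = 2.
Non-drop label index = 2069 + 2 = 2071; at 30 labels/s that is 00:01:09:01, i.e. DF 00:01:09;01.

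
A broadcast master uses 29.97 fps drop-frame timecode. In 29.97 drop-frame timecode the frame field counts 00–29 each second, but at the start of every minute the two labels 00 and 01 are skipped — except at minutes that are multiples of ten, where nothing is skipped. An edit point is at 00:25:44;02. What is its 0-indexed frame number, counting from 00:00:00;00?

46276

As if non-drop at 30 labels/s: (0 × 3600 + 25 × 60 + 44) × 30 + 2 = 46322.
Minute boundaries passed: 25; those not divisible by 10: 25 − 2 = 23; dropped labels = 2 × 23 = 46.
Actual frame index = 46322 − 46 = 46276.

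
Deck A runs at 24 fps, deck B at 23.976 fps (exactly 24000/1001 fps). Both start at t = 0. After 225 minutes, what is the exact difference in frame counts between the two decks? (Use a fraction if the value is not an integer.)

324000/1001 frames

225 min = 13500 s.
A emits 24 × 13500 = 324000 frames; B emits 24000/1001 × 13500 = 324000000/1001.
Difference = 324000/1001 frames (≈ 323.6763); B is behind A.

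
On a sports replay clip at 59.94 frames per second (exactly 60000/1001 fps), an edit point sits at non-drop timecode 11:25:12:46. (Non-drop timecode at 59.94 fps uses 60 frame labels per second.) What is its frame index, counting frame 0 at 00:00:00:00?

frame 2466766

Total seconds to the label: (11 × 3600 + 25 × 60 + 12) = 41112.
Frame index = 41112 × 60 + 46 = 2466766.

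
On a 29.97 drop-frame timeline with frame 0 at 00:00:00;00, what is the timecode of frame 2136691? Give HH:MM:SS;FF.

Ten DF minutes hold 17982 frames, so frame 2136691 lies in block 118 (frames 2121876–2139857) with 14815 frames into that block.
The block's first minute is 1800 frames and the rest 1798 each; 14815 frames reaches minute 8, so 118 × 18 + 8 × 2 = 2140 labels have been skipped so far.
Adding those back, label number 2136691 + 2140 = 2138831 at 30 labels/s is 71294 s + 11 f = 19 h 48 min 14 s frame 11, i.e. 19:48:14;11.

19:48:14;11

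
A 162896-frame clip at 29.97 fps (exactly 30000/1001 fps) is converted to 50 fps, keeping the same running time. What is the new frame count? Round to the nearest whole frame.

Frames at target rate = 162896 × (50) / (30000/1001) = 20382362/75 ≈ 271764.827.
Nearest whole frame: 271765.

271765 frames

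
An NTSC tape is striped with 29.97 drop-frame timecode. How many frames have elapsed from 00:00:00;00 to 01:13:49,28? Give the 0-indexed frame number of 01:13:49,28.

132766

As if non-drop at 30 labels/s: (1 × 3600 + 13 × 60 + 49) × 30 + 28 = 132898.
Minute boundaries passed: 73; those not divisible by 10: 73 − 7 = 66; dropped labels = 2 × 66 = 132.
Actual frame index = 132898 − 132 = 132766.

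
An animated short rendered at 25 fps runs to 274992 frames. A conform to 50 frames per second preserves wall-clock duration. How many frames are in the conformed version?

549984 frames

Target frames = source frames × (target rate / source rate) = 274992 × (50)/(25) = 274992 × 2 = 549984.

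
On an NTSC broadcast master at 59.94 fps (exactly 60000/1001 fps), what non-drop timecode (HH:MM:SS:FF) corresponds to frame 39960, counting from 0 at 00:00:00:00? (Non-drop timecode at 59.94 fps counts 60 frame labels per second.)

00:11:06:00

39960 ÷ 60 = 666 full seconds, remainder 0 frames.
666 s = 0 h 11 min 6 s.
Timecode: 00:11:06:00.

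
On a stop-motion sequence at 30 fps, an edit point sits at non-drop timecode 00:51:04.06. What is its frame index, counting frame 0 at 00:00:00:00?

Total seconds to the label: (0 × 3600 + 51 × 60 + 4) = 3064.
Frame index = 3064 × 30 + 6 = 91926.

91926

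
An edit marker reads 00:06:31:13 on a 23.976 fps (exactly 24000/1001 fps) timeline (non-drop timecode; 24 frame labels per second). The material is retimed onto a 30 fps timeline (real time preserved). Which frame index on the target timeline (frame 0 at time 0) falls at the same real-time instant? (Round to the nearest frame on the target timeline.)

Source frame index: (0×3600 + 6×60 + 31) × 24 + 13 = 9397.
Real time: 9397 / (24000/1001) = 9406397/24000 s.
Target frame: (9406397/24000) × (30) = 9406397/800 ≈ 11757.996 → 11758.

frame 11758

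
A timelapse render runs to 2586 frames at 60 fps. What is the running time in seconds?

43.1 seconds

Running time = 2586 / (60) = 43.1 s.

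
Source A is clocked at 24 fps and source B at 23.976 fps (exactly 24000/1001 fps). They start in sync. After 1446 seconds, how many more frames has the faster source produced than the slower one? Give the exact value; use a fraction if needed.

A emits 24 × 1446 = 34704 frames; B emits 24000/1001 × 1446 = 34704000/1001.
Difference = 34704/1001 frames (≈ 34.6693); B is behind A.

34704/1001 frames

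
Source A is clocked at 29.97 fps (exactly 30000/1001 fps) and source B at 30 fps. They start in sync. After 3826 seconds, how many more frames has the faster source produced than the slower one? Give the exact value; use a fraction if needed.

A emits 30000/1001 × 3826 = 114780000/1001 frames; B emits 30 × 3826 = 114780.
Difference = 114780/1001 frames (≈ 114.6653); B is ahead of A.

114780/1001 frames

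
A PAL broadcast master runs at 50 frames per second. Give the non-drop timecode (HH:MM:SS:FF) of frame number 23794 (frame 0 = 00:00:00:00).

23794 ÷ 50 = 475 full seconds, remainder 44 frames.
475 s = 0 h 7 min 55 s.
Timecode: 00:07:55:44.

00:07:55:44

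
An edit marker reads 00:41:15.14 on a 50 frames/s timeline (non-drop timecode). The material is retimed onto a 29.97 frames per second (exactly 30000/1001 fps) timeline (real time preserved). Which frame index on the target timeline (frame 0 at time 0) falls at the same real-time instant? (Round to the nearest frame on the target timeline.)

frame 74184

Source frame index: (0×3600 + 41×60 + 15) × 50 + 14 = 123764.
Real time: 123764 / (50) = 61882/25 s.
Target frame: (61882/25) × (30000/1001) = 74258400/1001 ≈ 74184.216 → 74184.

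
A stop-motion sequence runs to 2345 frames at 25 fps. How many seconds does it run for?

Running time = 2345 / (25) = 93.8 s.

93.8 seconds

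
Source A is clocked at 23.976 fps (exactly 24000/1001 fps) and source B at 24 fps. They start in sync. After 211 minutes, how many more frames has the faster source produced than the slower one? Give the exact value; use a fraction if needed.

211 min = 12660 s.
A emits 24000/1001 × 12660 = 303840000/1001 frames; B emits 24 × 12660 = 303840.
Difference = 303840/1001 frames (≈ 303.5365); B is ahead of A.

303840/1001 frames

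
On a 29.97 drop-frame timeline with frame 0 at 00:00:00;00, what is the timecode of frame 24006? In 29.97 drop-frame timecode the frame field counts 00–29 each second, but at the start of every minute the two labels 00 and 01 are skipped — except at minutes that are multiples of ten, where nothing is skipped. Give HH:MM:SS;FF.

Each 10-minute DF block holds 10 × 60 × 30 − 9 × 2 = 17982 frames. 24006 ÷ 17982 → 1 full block, remainder 6024.
Within the partial block the first minute is 1800 frames and each further minute 1798, so 3 further minute boundaries passed. Total skipped labels = 18 × 1 + 2 × 3 = 24.
Non-drop label index = 24006 + 24 = 24030; at 30 labels/s that is 00:13:21:00, i.e. DF 00:13:21;00.

00:13:21;00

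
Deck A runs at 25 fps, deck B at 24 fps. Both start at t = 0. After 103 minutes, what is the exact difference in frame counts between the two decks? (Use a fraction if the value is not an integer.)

103 min = 6180 s.
A emits 25 × 6180 = 154500 frames; B emits 24 × 6180 = 148320.
Difference = 6180 frames; B is behind A.

6180 frames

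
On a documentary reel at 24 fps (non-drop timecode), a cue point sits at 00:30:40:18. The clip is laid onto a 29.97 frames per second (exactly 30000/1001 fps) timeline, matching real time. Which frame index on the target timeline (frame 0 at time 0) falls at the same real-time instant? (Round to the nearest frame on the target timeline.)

Source frame index: (0×3600 + 30×60 + 40) × 24 + 18 = 44178.
Real time: 44178 / (24) = 7363/4 s.
Target frame: (7363/4) × (30000/1001) = 55222500/1001 ≈ 55167.333 → 55167.

frame 55167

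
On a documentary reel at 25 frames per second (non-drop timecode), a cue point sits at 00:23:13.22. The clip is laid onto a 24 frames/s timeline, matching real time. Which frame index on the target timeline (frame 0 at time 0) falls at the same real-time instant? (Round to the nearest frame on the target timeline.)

frame 33453

Source frame index: (0×3600 + 23×60 + 13) × 25 + 22 = 34847.
Real time: 34847 / (25) = 34847/25 s.
Target frame: (34847/25) × (24) = 836328/25 ≈ 33453.120 → 33453.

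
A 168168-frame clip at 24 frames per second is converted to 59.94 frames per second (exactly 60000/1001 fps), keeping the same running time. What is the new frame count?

Target frames = source frames × (target rate / source rate) = 168168 × (60000/1001)/(24) = 168168 × 2500/1001 = 420000.

420000 frames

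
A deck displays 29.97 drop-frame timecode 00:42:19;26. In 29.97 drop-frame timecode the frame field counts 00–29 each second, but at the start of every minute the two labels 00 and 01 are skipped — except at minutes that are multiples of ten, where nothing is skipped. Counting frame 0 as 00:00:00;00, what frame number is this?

As if non-drop at 30 labels/s: (0 × 3600 + 42 × 60 + 19) × 30 + 26 = 76196.
Minute boundaries passed: 42; those not divisible by 10: 42 − 4 = 38; dropped labels = 2 × 38 = 76.
Actual frame index = 76196 − 76 = 76120.

76120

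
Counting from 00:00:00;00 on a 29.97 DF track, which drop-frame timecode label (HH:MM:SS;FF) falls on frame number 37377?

Ten DF minutes hold 17982 frames, so frame 37377 lies in block 2 (frames 35964–53945) with 1413 frames into that block.
The block's first minute is 1800 frames and the rest 1798 each; 1413 frames reaches minute 0, so 2 × 18 + 0 × 2 = 36 labels have been skipped so far.
Adding those back, label number 37377 + 36 = 37413 at 30 labels/s is 1247 s + 3 f = 0 h 20 min 47 s frame 3, i.e. 00:20:47;03.

00:20:47;03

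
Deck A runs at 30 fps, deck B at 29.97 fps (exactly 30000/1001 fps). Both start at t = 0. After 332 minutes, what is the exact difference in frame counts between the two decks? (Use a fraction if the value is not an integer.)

597600/1001 frames

332 min = 19920 s.
A emits 30 × 19920 = 597600 frames; B emits 30000/1001 × 19920 = 597600000/1001.
Difference = 597600/1001 frames (≈ 597.0030); B is behind A.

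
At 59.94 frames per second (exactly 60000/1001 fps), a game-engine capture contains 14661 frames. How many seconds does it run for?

244.59435 seconds

Running time = 14661 / (60000/1001) = 244.59435 s.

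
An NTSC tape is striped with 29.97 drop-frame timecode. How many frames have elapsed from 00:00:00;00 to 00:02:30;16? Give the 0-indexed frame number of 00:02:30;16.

4512

Complete 10-minute blocks: 0, each 17982 frames → 0.
Remaining 2 whole minutes in the current block: 1800 + 1 × 1798 = 3598 frames.
Within the current minute: 30 × 30 + 16 − 2 = 914 (labels ;00/;01 skipped at this minute). Total = 0 + 3598 + 914 = 4512.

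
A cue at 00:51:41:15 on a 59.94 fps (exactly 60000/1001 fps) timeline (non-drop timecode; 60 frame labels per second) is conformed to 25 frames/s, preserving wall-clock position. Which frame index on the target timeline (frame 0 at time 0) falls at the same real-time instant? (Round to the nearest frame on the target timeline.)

Source frame index: (0×3600 + 51×60 + 41) × 60 + 15 = 186075.
Real time: 186075 / (60000/1001) = 2483481/800 s.
Target frame: (2483481/800) × (25) = 2483481/32 ≈ 77608.781 → 77609.

frame 77609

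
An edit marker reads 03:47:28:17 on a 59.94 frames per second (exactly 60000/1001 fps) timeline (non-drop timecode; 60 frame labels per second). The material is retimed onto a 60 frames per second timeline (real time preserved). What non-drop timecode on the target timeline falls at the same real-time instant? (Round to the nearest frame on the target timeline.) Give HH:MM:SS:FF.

Source frame index: (3×3600 + 47×60 + 28) × 60 + 17 = 818897.
Real time: 818897 / (60000/1001) = 819715897/60000 s.
Target frame: (819715897/60000) × (60) = 819715897/1000 ≈ 819715.897 → 819716.
At 60 labels/s: frame 819716 → 03:47:41:56.

03:47:41:56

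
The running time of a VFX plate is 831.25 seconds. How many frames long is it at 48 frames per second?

39900 frames

Frames = 831.25 × 48 = 39900.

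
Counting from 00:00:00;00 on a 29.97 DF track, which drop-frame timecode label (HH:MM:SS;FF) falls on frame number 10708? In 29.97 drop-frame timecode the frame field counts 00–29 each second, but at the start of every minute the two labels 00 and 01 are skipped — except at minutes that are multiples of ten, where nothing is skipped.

Ten DF minutes hold 17982 frames, so frame 10708 lies in block 0 (frames 0–17981) with 10708 frames into that block.
The block's first minute is 1800 frames and the rest 1798 each; 10708 frames reaches minute 5, so 0 × 18 + 5 × 2 = 10 labels have been skipped so far.
Adding those back, label number 10708 + 10 = 10718 at 30 labels/s is 357 s + 8 f = 0 h 5 min 57 s frame 8, i.e. 00:05:57;08.

00:05:57;08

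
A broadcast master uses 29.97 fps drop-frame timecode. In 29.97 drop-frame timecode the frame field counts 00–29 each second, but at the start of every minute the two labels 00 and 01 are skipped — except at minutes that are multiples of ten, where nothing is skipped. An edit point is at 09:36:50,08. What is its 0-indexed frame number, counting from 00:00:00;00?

Complete 10-minute blocks: 57, each 17982 frames → 1024974.
Remaining 6 whole minutes in the current block: 1800 + 5 × 1798 = 10790 frames.
Within the current minute: 50 × 30 + 8 − 2 = 1506 (labels ;00/;01 skipped at this minute). Total = 1024974 + 10790 + 1506 = 1037270.

1037270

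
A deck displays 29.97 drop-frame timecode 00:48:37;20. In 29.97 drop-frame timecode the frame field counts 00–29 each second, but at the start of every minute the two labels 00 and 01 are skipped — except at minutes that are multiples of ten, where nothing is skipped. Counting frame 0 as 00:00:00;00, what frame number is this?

As if non-drop at 30 labels/s: (0 × 3600 + 48 × 60 + 37) × 30 + 20 = 87530.
Minute boundaries passed: 48; those not divisible by 10: 48 − 4 = 44; dropped labels = 2 × 44 = 88.
Actual frame index = 87530 − 88 = 87442.

87442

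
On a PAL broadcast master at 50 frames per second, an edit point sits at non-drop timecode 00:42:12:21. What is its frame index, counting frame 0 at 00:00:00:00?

Total seconds to the label: (0 × 3600 + 42 × 60 + 12) = 2532.
Frame index = 2532 × 50 + 21 = 126621.

126621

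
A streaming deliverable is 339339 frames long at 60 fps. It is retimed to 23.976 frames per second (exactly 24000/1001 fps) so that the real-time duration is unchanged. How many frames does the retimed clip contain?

Target frames = source frames × (target rate / source rate) = 339339 × (24000/1001)/(60) = 339339 × 400/1001 = 135600.

135600 frames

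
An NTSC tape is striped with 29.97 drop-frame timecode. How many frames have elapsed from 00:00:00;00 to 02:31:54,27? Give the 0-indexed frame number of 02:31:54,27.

273175

As if non-drop at 30 labels/s: (2 × 3600 + 31 × 60 + 54) × 30 + 27 = 273447.
Minute boundaries passed: 151; those not divisible by 10: 151 − 15 = 136; dropped labels = 2 × 136 = 272.
Actual frame index = 273447 − 272 = 273175.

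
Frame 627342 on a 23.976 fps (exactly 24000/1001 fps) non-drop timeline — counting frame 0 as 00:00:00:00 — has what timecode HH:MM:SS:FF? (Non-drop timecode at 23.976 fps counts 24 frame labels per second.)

627342 ÷ 24 = 26139 full seconds, remainder 6 frames.
26139 s = 7 h 15 min 39 s.
Timecode: 07:15:39:06.

07:15:39:06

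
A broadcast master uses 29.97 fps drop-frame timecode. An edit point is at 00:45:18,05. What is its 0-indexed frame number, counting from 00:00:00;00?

81463

As if non-drop at 30 labels/s: (0 × 3600 + 45 × 60 + 18) × 30 + 5 = 81545.
Minute boundaries passed: 45; those not divisible by 10: 45 − 4 = 41; dropped labels = 2 × 41 = 82.
Actual frame index = 81545 − 82 = 81463.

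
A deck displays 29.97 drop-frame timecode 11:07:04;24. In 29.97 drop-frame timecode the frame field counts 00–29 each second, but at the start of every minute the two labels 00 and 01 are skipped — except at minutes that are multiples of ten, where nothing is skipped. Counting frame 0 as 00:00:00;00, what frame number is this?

1199542

Complete 10-minute blocks: 66, each 17982 frames → 1186812.
Remaining 7 whole minutes in the current block: 1800 + 6 × 1798 = 12588 frames.
Within the current minute: 4 × 30 + 24 − 2 = 142 (labels ;00/;01 skipped at this minute). Total = 1186812 + 12588 + 142 = 1199542.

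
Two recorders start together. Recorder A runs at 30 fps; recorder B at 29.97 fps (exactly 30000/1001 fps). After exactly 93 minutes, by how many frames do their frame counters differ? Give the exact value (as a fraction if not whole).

93 min = 5580 s.
A emits 30 × 5580 = 167400 frames; B emits 30000/1001 × 5580 = 167400000/1001.
Difference = 167400/1001 frames (≈ 167.2328); B is behind A.

167400/1001 frames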